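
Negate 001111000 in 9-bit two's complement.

Original: 001111000
Step 1 - Invert all bits: 110000111
Step 2 - Add 1: 110001000
Verification: 001111000 + 110001000 = 1000000000; discarding the end carry (carry out of the top bit) leaves the 9-bit value 000000000, as required for x + (-x)



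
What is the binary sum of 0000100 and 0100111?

Add column by column from the right: bit + bit + carry-in; write the sum mod 2, carry 1 when the sum is 2 or 3.
carry:  0001000
        0000100
+       0100111
---------------
       00101011
(the carry out of the leftmost column, 0, becomes the leading bit)
Decimal check:
  0000100 = 4
  0100111 = 32 + 4 + 2 + 1 = 39
  4 + 39 = 43, and 00101011 = 32 + 8 + 2 + 1 = 43 ✓



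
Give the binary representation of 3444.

Using repeated division by 2:
3444 ÷ 2 = 1722 remainder 0
1722 ÷ 2 = 861 remainder 0
861 ÷ 2 = 430 remainder 1
430 ÷ 2 = 215 remainder 0
215 ÷ 2 = 107 remainder 1
107 ÷ 2 = 53 remainder 1
53 ÷ 2 = 26 remainder 1
26 ÷ 2 = 13 remainder 0
13 ÷ 2 = 6 remainder 1
6 ÷ 2 = 3 remainder 0
3 ÷ 2 = 1 remainder 1
1 ÷ 2 = 0 remainder 1
Reading remainders bottom to top: 110101110100



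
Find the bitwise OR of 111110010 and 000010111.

OR: 1 when either bit is 1
  111110010
| 000010111
-----------
  111110111
Decimal: 498 | 23 = 503



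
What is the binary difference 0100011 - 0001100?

Method 1 - Direct subtraction (column by column from the right: bit − bit − borrow-in; if negative, add 2 and borrow 1 from the next column):
borrow: 0111000
        0100011
-       0001100
---------------
        0010111

Method 2 - Add two's complement:
Two's complement of 0001100: invert → 1110011, add 1 → 1110100
  0100011
+ 1110100
---------
 10010111  (end carry out of the top bit = 1)
Discarding the end carry: 0010111
Decimal check:
  0100011 = 32 + 2 + 1 = 35
  0001100 = 8 + 4 = 12
  35 - 12 = 23, and 0010111 = 16 + 4 + 2 + 1 = 23 ✓



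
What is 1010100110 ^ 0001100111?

XOR: 1 when bits differ
  1010100110
^ 0001100111
------------
  1011000001
Decimal: 678 ^ 103 = 705



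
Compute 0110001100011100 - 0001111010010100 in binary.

Method 1 - Direct subtraction (column by column from the right: bit − bit − borrow-in; if negative, add 2 and borrow 1 from the next column):
borrow: 0011100100000000
        0110001100011100
-       0001111010010100
------------------------
        0100010010001000

Method 2 - Add two's complement:
Two's complement of 0001111010010100: invert → 1110000101101011, add 1 → 1110000101101100
  0110001100011100
+ 1110000101101100
------------------
 10100010010001000  (end carry out of the top bit = 1)
Discarding the end carry: 0100010010001000
Decimal check:
  0110001100011100 = 16384 + 8192 + 512 + 256 + 16 + 8 + 4 = 25372
  0001111010010100 = 4096 + 2048 + 1024 + 512 + 128 + 16 + 4 = 7828
  25372 - 7828 = 17544, and 0100010010001000 = 16384 + 1024 + 128 + 8 = 17544 ✓



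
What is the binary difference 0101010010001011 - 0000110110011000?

Method 1 - Direct subtraction (column by column from the right: bit − bit − borrow-in; if negative, add 2 and borrow 1 from the next column):
borrow: 0001111111100000
        0101010010001011
-       0000110110011000
------------------------
        0100011011110011

Method 2 - Add two's complement:
Two's complement of 0000110110011000: invert → 1111001001100111, add 1 → 1111001001101000
  0101010010001011
+ 1111001001101000
------------------
 10100011011110011  (end carry out of the top bit = 1)
Discarding the end carry: 0100011011110011
Decimal check:
  0101010010001011 = 16384 + 4096 + 1024 + 128 + 8 + 2 + 1 = 21643
  0000110110011000 = 2048 + 1024 + 256 + 128 + 16 + 8 = 3480
  21643 - 3480 = 18163, and 0100011011110011 = 16384 + 1024 + 512 + 128 + 64 + 32 + 16 + 2 + 1 = 18163 ✓



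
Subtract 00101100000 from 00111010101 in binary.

Method 1 - Direct subtraction (column by column from the right: bit − bit − borrow-in; if negative, add 2 and borrow 1 from the next column):
borrow: 00011000000
        00111010101
-       00101100000
-------------------
        00001110101

Method 2 - Add two's complement:
Two's complement of 00101100000: invert → 11010011111, add 1 → 11010100000
  00111010101
+ 11010100000
-------------
 100001110101  (end carry out of the top bit = 1)
Discarding the end carry: 00001110101
Decimal check:
  00111010101 = 256 + 128 + 64 + 16 + 4 + 1 = 469
  00101100000 = 256 + 64 + 32 = 352
  469 - 352 = 117, and 00001110101 = 64 + 32 + 16 + 4 + 1 = 117 ✓



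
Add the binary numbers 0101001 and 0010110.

Add column by column from the right: bit + bit + carry-in; write the sum mod 2, carry 1 when the sum is 2 or 3.
carry:  0000000
        0101001
+       0010110
---------------
       00111111
(the carry out of the leftmost column, 0, becomes the leading bit)
Decimal check:
  0101001 = 32 + 8 + 1 = 41
  0010110 = 16 + 4 + 2 = 22
  41 + 22 = 63, and 00111111 = 32 + 16 + 8 + 4 + 2 + 1 = 63 ✓



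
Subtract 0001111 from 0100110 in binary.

Method 1 - Direct subtraction (column by column from the right: bit − bit − borrow-in; if negative, add 2 and borrow 1 from the next column):
borrow: 0111110
        0100110
-       0001111
---------------
        0010111

Method 2 - Add two's complement:
Two's complement of 0001111: invert → 1110000, add 1 → 1110001
  0100110
+ 1110001
---------
 10010111  (end carry out of the top bit = 1)
Discarding the end carry: 0010111
Decimal check:
  0100110 = 32 + 4 + 2 = 38
  0001111 = 8 + 4 + 2 + 1 = 15
  38 - 15 = 23, and 0010111 = 16 + 4 + 2 + 1 = 23 ✓



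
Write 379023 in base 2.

Using repeated division by 2:
379023 ÷ 2 = 189511 remainder 1
189511 ÷ 2 = 94755 remainder 1
94755 ÷ 2 = 47377 remainder 1
47377 ÷ 2 = 23688 remainder 1
23688 ÷ 2 = 11844 remainder 0
11844 ÷ 2 = 5922 remainder 0
5922 ÷ 2 = 2961 remainder 0
2961 ÷ 2 = 1480 remainder 1
1480 ÷ 2 = 740 remainder 0
740 ÷ 2 = 370 remainder 0
370 ÷ 2 = 185 remainder 0
185 ÷ 2 = 92 remainder 1
92 ÷ 2 = 46 remainder 0
46 ÷ 2 = 23 remainder 0
23 ÷ 2 = 11 remainder 1
11 ÷ 2 = 5 remainder 1
5 ÷ 2 = 2 remainder 1
2 ÷ 2 = 1 remainder 0
1 ÷ 2 = 0 remainder 1
Reading remainders bottom to top: 1011100100010001111



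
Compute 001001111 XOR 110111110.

XOR: 1 when bits differ
  001001111
^ 110111110
-----------
  111110001
Decimal: 79 ^ 446 = 497



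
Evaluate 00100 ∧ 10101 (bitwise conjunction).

AND: 1 only when both bits are 1
  00100
& 10101
-------
  00100
Decimal: 4 & 21 = 4



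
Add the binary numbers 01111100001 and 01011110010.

Add column by column from the right: bit + bit + carry-in; write the sum mod 2, carry 1 when the sum is 2 or 3.
carry:  11111000000
        01111100001
+       01011110010
-------------------
       011011010011
(the carry out of the leftmost column, 0, becomes the leading bit)
Decimal check:
  01111100001 = 512 + 256 + 128 + 64 + 32 + 1 = 993
  01011110010 = 512 + 128 + 64 + 32 + 16 + 2 = 754
  993 + 754 = 1747, and 011011010011 = 1024 + 512 + 128 + 64 + 16 + 2 + 1 = 1747 ✓



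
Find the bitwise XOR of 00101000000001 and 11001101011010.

XOR: 1 when bits differ
  00101000000001
^ 11001101011010
----------------
  11100101011011
Decimal: 2561 ^ 13146 = 14683



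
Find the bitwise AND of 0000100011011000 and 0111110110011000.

AND: 1 only when both bits are 1
  0000100011011000
& 0111110110011000
------------------
  0000100010011000
Decimal: 2264 & 32152 = 2200



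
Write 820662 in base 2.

Using repeated division by 2:
820662 ÷ 2 = 410331 remainder 0
410331 ÷ 2 = 205165 remainder 1
205165 ÷ 2 = 102582 remainder 1
102582 ÷ 2 = 51291 remainder 0
51291 ÷ 2 = 25645 remainder 1
25645 ÷ 2 = 12822 remainder 1
12822 ÷ 2 = 6411 remainder 0
6411 ÷ 2 = 3205 remainder 1
3205 ÷ 2 = 1602 remainder 1
1602 ÷ 2 = 801 remainder 0
801 ÷ 2 = 400 remainder 1
400 ÷ 2 = 200 remainder 0
200 ÷ 2 = 100 remainder 0
100 ÷ 2 = 50 remainder 0
50 ÷ 2 = 25 remainder 0
25 ÷ 2 = 12 remainder 1
12 ÷ 2 = 6 remainder 0
6 ÷ 2 = 3 remainder 0
3 ÷ 2 = 1 remainder 1
1 ÷ 2 = 0 remainder 1
Reading remainders bottom to top: 11001000010110110110



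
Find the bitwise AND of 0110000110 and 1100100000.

AND: 1 only when both bits are 1
  0110000110
& 1100100000
------------
  0100000000
Decimal: 390 & 800 = 256



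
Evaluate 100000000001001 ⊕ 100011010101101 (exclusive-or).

XOR: 1 when bits differ
  100000000001001
^ 100011010101101
-----------------
  000011010100100
Decimal: 16393 ^ 18093 = 1700



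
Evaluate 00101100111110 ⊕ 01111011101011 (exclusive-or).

XOR: 1 when bits differ
  00101100111110
^ 01111011101011
----------------
  01010111010101
Decimal: 2878 ^ 7915 = 5589



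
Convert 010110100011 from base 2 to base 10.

Sum of powers of 2 for each 1-bit:
2^0 + 2^1 + 2^5 + 2^7 + 2^8 + 2^10
= 1 + 2 + 32 + 128 + 256 + 1024
= 1443



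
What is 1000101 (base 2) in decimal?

Sum of powers of 2 for each 1-bit:
2^0 + 2^2 + 2^6
= 1 + 4 + 64
= 69



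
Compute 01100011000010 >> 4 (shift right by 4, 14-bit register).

Original: 01100011000010 (decimal 6338)
Shift right by 4 positions
Drop the 4 low bits; fill with zeros on the left
Result: 00000110001100 (decimal 396)
Equivalent: 6338 >> 4 = 6338 ÷ 2^4 = 396



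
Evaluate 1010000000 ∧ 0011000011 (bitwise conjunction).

AND: 1 only when both bits are 1
  1010000000
& 0011000011
------------
  0010000000
Decimal: 640 & 195 = 128



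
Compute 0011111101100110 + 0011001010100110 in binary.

Add column by column from the right: bit + bit + carry-in; write the sum mod 2, carry 1 when the sum is 2 or 3.
carry:  0111111111001100
        0011111101100110
+       0011001010100110
------------------------
       00111001000001100
(the carry out of the leftmost column, 0, becomes the leading bit)
Decimal check:
  0011111101100110 = 8192 + 4096 + 2048 + 1024 + 512 + 256 + 64 + 32 + 4 + 2 = 16230
  0011001010100110 = 8192 + 4096 + 512 + 128 + 32 + 4 + 2 = 12966
  16230 + 12966 = 29196, and 00111001000001100 = 16384 + 8192 + 4096 + 512 + 8 + 4 = 29196 ✓



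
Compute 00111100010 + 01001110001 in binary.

Add column by column from the right: bit + bit + carry-in; write the sum mod 2, carry 1 when the sum is 2 or 3.
carry:  11111000000
        00111100010
+       01001110001
-------------------
       010001010011
(the carry out of the leftmost column, 0, becomes the leading bit)
Decimal check:
  00111100010 = 256 + 128 + 64 + 32 + 2 = 482
  01001110001 = 512 + 64 + 32 + 16 + 1 = 625
  482 + 625 = 1107, and 010001010011 = 1024 + 64 + 16 + 2 + 1 = 1107 ✓



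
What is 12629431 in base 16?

Using repeated division by 16 (digits 10–15 are A–F):
12629431 ÷ 16 = 789339 remainder 7
789339 ÷ 16 = 49333 remainder 11 (B)
49333 ÷ 16 = 3083 remainder 5
3083 ÷ 16 = 192 remainder 11 (B)
192 ÷ 16 = 12 remainder 0
12 ÷ 16 = 0 remainder 12 (C)
Reading remainders bottom to top: C0B5B7



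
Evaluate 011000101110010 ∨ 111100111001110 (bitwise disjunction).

OR: 1 when either bit is 1
  011000101110010
| 111100111001110
-----------------
  111100111111110
Decimal: 12658 | 31182 = 31230



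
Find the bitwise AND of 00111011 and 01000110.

AND: 1 only when both bits are 1
  00111011
& 01000110
----------
  00000010
Decimal: 59 & 70 = 2



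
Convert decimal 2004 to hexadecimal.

Using repeated division by 16 (digits 10–15 are A–F):
2004 ÷ 16 = 125 remainder 4
125 ÷ 16 = 7 remainder 13 (D)
7 ÷ 16 = 0 remainder 7
Reading remainders bottom to top: 7D4



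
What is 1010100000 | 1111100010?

OR: 1 when either bit is 1
  1010100000
| 1111100010
------------
  1111100010
Decimal: 672 | 994 = 994



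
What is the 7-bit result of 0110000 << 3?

Original: 0110000 (decimal 48)
Shift left by 3 positions
Append 3 zeros on the right and drop the 3 high bits that overflow the 7-bit width
Result: 0000000 (decimal 0)
Equivalent: 48 << 3 = 48 × 2^3 = 384, truncated to 7 bits = 0



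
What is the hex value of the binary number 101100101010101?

Group into 4-bit nibbles from right:
  0101 = 5
  1001 = 9
  0101 = 5
  0101 = 5
Result: 5955



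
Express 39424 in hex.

Using repeated division by 16 (digits 10–15 are A–F):
39424 ÷ 16 = 2464 remainder 0
2464 ÷ 16 = 154 remainder 0
154 ÷ 16 = 9 remainder 10 (A)
9 ÷ 16 = 0 remainder 9
Reading remainders bottom to top: 9A00



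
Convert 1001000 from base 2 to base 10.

Sum of powers of 2 for each 1-bit:
2^3 + 2^6
= 8 + 64
= 72



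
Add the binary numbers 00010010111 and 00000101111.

Add column by column from the right: bit + bit + carry-in; write the sum mod 2, carry 1 when the sum is 2 or 3.
carry:  00001111110
        00010010111
+       00000101111
-------------------
       000011000110
(the carry out of the leftmost column, 0, becomes the leading bit)
Decimal check:
  00010010111 = 128 + 16 + 4 + 2 + 1 = 151
  00000101111 = 32 + 8 + 4 + 2 + 1 = 47
  151 + 47 = 198, and 000011000110 = 128 + 64 + 4 + 2 = 198 ✓



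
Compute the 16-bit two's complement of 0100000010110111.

Original: 0100000010110111
Step 1 - Invert all bits: 1011111101001000
Step 2 - Add 1: 1011111101001001
Verification: 0100000010110111 + 1011111101001001 = 10000000000000000; discarding the end carry (carry out of the top bit) leaves the 16-bit value 0000000000000000, as required for x + (-x)



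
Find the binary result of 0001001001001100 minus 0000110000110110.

Method 1 - Direct subtraction (column by column from the right: bit − bit − borrow-in; if negative, add 2 and borrow 1 from the next column):
borrow: 0001100001101100
        0001001001001100
-       0000110000110110
------------------------
        0000011000010110

Method 2 - Add two's complement:
Two's complement of 0000110000110110: invert → 1111001111001001, add 1 → 1111001111001010
  0001001001001100
+ 1111001111001010
------------------
 10000011000010110  (end carry out of the top bit = 1)
Discarding the end carry: 0000011000010110
Decimal check:
  0001001001001100 = 4096 + 512 + 64 + 8 + 4 = 4684
  0000110000110110 = 2048 + 1024 + 32 + 16 + 4 + 2 = 3126
  4684 - 3126 = 1558, and 0000011000010110 = 1024 + 512 + 16 + 4 + 2 = 1558 ✓



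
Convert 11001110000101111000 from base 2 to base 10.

Sum of powers of 2 for each 1-bit:
2^3 + 2^4 + 2^5 + 2^6 + 2^8 + 2^13 + 2^14 + 2^15 + 2^18 + 2^19
= 8 + 16 + 32 + 64 + 256 + 8192 + 16384 + 32768 + 262144 + 524288
= 844152



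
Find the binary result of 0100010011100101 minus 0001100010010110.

Method 1 - Direct subtraction (column by column from the right: bit − bit − borrow-in; if negative, add 2 and borrow 1 from the next column):
borrow: 0111000000111100
        0100010011100101
-       0001100010010110
------------------------
        0010110001001111

Method 2 - Add two's complement:
Two's complement of 0001100010010110: invert → 1110011101101001, add 1 → 1110011101101010
  0100010011100101
+ 1110011101101010
------------------
 10010110001001111  (end carry out of the top bit = 1)
Discarding the end carry: 0010110001001111
Decimal check:
  0100010011100101 = 16384 + 1024 + 128 + 64 + 32 + 4 + 1 = 17637
  0001100010010110 = 4096 + 2048 + 128 + 16 + 4 + 2 = 6294
  17637 - 6294 = 11343, and 0010110001001111 = 8192 + 2048 + 1024 + 64 + 8 + 4 + 2 + 1 = 11343 ✓



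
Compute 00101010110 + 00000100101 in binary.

Add column by column from the right: bit + bit + carry-in; write the sum mod 2, carry 1 when the sum is 2 or 3.
carry:  00000001000
        00101010110
+       00000100101
-------------------
       000101111011
(the carry out of the leftmost column, 0, becomes the leading bit)
Decimal check:
  00101010110 = 256 + 64 + 16 + 4 + 2 = 342
  00000100101 = 32 + 4 + 1 = 37
  342 + 37 = 379, and 000101111011 = 256 + 64 + 32 + 16 + 8 + 2 + 1 = 379 ✓



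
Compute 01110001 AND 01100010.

AND: 1 only when both bits are 1
  01110001
& 01100010
----------
  01100000
Decimal: 113 & 98 = 96



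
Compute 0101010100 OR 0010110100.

OR: 1 when either bit is 1
  0101010100
| 0010110100
------------
  0111110100
Decimal: 340 | 180 = 500



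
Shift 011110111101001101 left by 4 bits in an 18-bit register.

Original: 011110111101001101 (decimal 126797)
Shift left by 4 positions
Append 4 zeros on the right and drop the 4 high bits that overflow the 18-bit width
Result: 101111010011010000 (decimal 193744)
Equivalent: 126797 << 4 = 126797 × 2^4 = 2028752, truncated to 18 bits = 193744



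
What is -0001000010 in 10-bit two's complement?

Original: 0001000010
Step 1 - Invert all bits: 1110111101
Step 2 - Add 1: 1110111110
Verification: 0001000010 + 1110111110 = 10000000000; discarding the end carry (carry out of the top bit) leaves the 10-bit value 0000000000, as required for x + (-x)



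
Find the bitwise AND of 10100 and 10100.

AND: 1 only when both bits are 1
  10100
& 10100
-------
  10100
Decimal: 20 & 20 = 20



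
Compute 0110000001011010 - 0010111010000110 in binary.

Method 1 - Direct subtraction (column by column from the right: bit − bit − borrow-in; if negative, add 2 and borrow 1 from the next column):
borrow: 0111111100001000
        0110000001011010
-       0010111010000110
------------------------
        0011000111010100

Method 2 - Add two's complement:
Two's complement of 0010111010000110: invert → 1101000101111001, add 1 → 1101000101111010
  0110000001011010
+ 1101000101111010
------------------
 10011000111010100  (end carry out of the top bit = 1)
Discarding the end carry: 0011000111010100
Decimal check:
  0110000001011010 = 16384 + 8192 + 64 + 16 + 8 + 2 = 24666
  0010111010000110 = 8192 + 2048 + 1024 + 512 + 128 + 4 + 2 = 11910
  24666 - 11910 = 12756, and 0011000111010100 = 8192 + 4096 + 256 + 128 + 64 + 16 + 4 = 12756 ✓



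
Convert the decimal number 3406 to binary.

Using repeated division by 2:
3406 ÷ 2 = 1703 remainder 0
1703 ÷ 2 = 851 remainder 1
851 ÷ 2 = 425 remainder 1
425 ÷ 2 = 212 remainder 1
212 ÷ 2 = 106 remainder 0
106 ÷ 2 = 53 remainder 0
53 ÷ 2 = 26 remainder 1
26 ÷ 2 = 13 remainder 0
13 ÷ 2 = 6 remainder 1
6 ÷ 2 = 3 remainder 0
3 ÷ 2 = 1 remainder 1
1 ÷ 2 = 0 remainder 1
Reading remainders bottom to top: 110101001110



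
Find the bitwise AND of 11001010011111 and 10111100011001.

AND: 1 only when both bits are 1
  11001010011111
& 10111100011001
----------------
  10001000011001
Decimal: 12959 & 12057 = 8729



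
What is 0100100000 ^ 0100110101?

XOR: 1 when bits differ
  0100100000
^ 0100110101
------------
  0000010101
Decimal: 288 ^ 309 = 21



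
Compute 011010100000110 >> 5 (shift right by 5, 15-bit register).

Original: 011010100000110 (decimal 13574)
Shift right by 5 positions
Drop the 5 low bits; fill with zeros on the left
Result: 000000110101000 (decimal 424)
Equivalent: 13574 >> 5 = 13574 ÷ 2^5 = 424



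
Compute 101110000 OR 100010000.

OR: 1 when either bit is 1
  101110000
| 100010000
-----------
  101110000
Decimal: 368 | 272 = 368



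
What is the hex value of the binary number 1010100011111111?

Group into 4-bit nibbles from right:
  1010 = A
  1000 = 8
  1111 = F
  1111 = F
Result: A8FF



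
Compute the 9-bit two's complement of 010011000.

Original: 010011000
Step 1 - Invert all bits: 101100111
Step 2 - Add 1: 101101000
Verification: 010011000 + 101101000 = 1000000000; discarding the end carry (carry out of the top bit) leaves the 9-bit value 000000000, as required for x + (-x)



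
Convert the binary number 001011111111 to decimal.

Sum of powers of 2 for each 1-bit:
2^0 + 2^1 + 2^2 + 2^3 + 2^4 + 2^5 + 2^6 + 2^7 + 2^9
= 1 + 2 + 4 + 8 + 16 + 32 + 64 + 128 + 512
= 767



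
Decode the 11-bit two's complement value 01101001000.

Binary: 01101001000
Sign bit: 0 (non-negative)
Read directly as an unsigned value:
01101001000 = 512 + 256 + 64 + 8 = 840
Value: 840



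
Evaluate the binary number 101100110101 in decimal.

Sum of powers of 2 for each 1-bit:
2^0 + 2^2 + 2^4 + 2^5 + 2^8 + 2^9 + 2^11
= 1 + 4 + 16 + 32 + 256 + 512 + 2048
= 2869



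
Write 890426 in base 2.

Using repeated division by 2:
890426 ÷ 2 = 445213 remainder 0
445213 ÷ 2 = 222606 remainder 1
222606 ÷ 2 = 111303 remainder 0
111303 ÷ 2 = 55651 remainder 1
55651 ÷ 2 = 27825 remainder 1
27825 ÷ 2 = 13912 remainder 1
13912 ÷ 2 = 6956 remainder 0
6956 ÷ 2 = 3478 remainder 0
3478 ÷ 2 = 1739 remainder 0
1739 ÷ 2 = 869 remainder 1
869 ÷ 2 = 434 remainder 1
434 ÷ 2 = 217 remainder 0
217 ÷ 2 = 108 remainder 1
108 ÷ 2 = 54 remainder 0
54 ÷ 2 = 27 remainder 0
27 ÷ 2 = 13 remainder 1
13 ÷ 2 = 6 remainder 1
6 ÷ 2 = 3 remainder 0
3 ÷ 2 = 1 remainder 1
1 ÷ 2 = 0 remainder 1
Reading remainders bottom to top: 11011001011000111010



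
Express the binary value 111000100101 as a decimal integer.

Sum of powers of 2 for each 1-bit:
2^0 + 2^2 + 2^5 + 2^9 + 2^10 + 2^11
= 1 + 4 + 32 + 512 + 1024 + 2048
= 3621



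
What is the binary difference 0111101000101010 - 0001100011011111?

Method 1 - Direct subtraction (column by column from the right: bit − bit − borrow-in; if negative, add 2 and borrow 1 from the next column):
borrow: 0000001110111110
        0111101000101010
-       0001100011011111
------------------------
        0110000101001011

Method 2 - Add two's complement:
Two's complement of 0001100011011111: invert → 1110011100100000, add 1 → 1110011100100001
  0111101000101010
+ 1110011100100001
------------------
 10110000101001011  (end carry out of the top bit = 1)
Discarding the end carry: 0110000101001011
Decimal check:
  0111101000101010 = 16384 + 8192 + 4096 + 2048 + 512 + 32 + 8 + 2 = 31274
  0001100011011111 = 4096 + 2048 + 128 + 64 + 16 + 8 + 4 + 2 + 1 = 6367
  31274 - 6367 = 24907, and 0110000101001011 = 16384 + 8192 + 256 + 64 + 8 + 2 + 1 = 24907 ✓



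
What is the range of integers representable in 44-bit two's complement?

For 44-bit two's complement:
Minimum: -2^43 = -8796093022208
Maximum: 2^43 - 1 = 8796093022207



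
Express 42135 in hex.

Using repeated division by 16 (digits 10–15 are A–F):
42135 ÷ 16 = 2633 remainder 7
2633 ÷ 16 = 164 remainder 9
164 ÷ 16 = 10 remainder 4
10 ÷ 16 = 0 remainder 10 (A)
Reading remainders bottom to top: A497



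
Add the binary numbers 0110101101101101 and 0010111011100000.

Add column by column from the right: bit + bit + carry-in; write the sum mod 2, carry 1 when the sum is 2 or 3.
carry:  1101111111000000
        0110101101101101
+       0010111011100000
------------------------
       01001101001001101
(the carry out of the leftmost column, 0, becomes the leading bit)
Decimal check:
  0110101101101101 = 16384 + 8192 + 2048 + 512 + 256 + 64 + 32 + 8 + 4 + 1 = 27501
  0010111011100000 = 8192 + 2048 + 1024 + 512 + 128 + 64 + 32 = 12000
  27501 + 12000 = 39501, and 01001101001001101 = 32768 + 4096 + 2048 + 512 + 64 + 8 + 4 + 1 = 39501 ✓



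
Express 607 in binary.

Using repeated division by 2:
607 ÷ 2 = 303 remainder 1
303 ÷ 2 = 151 remainder 1
151 ÷ 2 = 75 remainder 1
75 ÷ 2 = 37 remainder 1
37 ÷ 2 = 18 remainder 1
18 ÷ 2 = 9 remainder 0
9 ÷ 2 = 4 remainder 1
4 ÷ 2 = 2 remainder 0
2 ÷ 2 = 1 remainder 0
1 ÷ 2 = 0 remainder 1
Reading remainders bottom to top: 1001011111



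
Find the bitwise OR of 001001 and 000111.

OR: 1 when either bit is 1
  001001
| 000111
--------
  001111
Decimal: 9 | 7 = 15



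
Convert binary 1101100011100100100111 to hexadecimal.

Group into 4-bit nibbles from right:
  0011 = 3
  0110 = 6
  0011 = 3
  1001 = 9
  0010 = 2
  0111 = 7
Result: 363927



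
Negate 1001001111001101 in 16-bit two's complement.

Original (sign bit 1, negative): 1001001111001101
Step 1 - Invert all bits: 0110110000110010
Step 2 - Add 1: 0110110000110011
Verification: 1001001111001101 + 0110110000110011 = 10000000000000000; discarding the end carry (carry out of the top bit) leaves the 16-bit value 0000000000000000, as required for x + (-x)



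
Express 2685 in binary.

Using repeated division by 2:
2685 ÷ 2 = 1342 remainder 1
1342 ÷ 2 = 671 remainder 0
671 ÷ 2 = 335 remainder 1
335 ÷ 2 = 167 remainder 1
167 ÷ 2 = 83 remainder 1
83 ÷ 2 = 41 remainder 1
41 ÷ 2 = 20 remainder 1
20 ÷ 2 = 10 remainder 0
10 ÷ 2 = 5 remainder 0
5 ÷ 2 = 2 remainder 1
2 ÷ 2 = 1 remainder 0
1 ÷ 2 = 0 remainder 1
Reading remainders bottom to top: 101001111101



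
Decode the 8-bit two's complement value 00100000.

Binary: 00100000
Sign bit: 0 (non-negative)
Read directly as an unsigned value:
00100000 = 32
Value: 32



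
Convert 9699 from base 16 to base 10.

Expand by place value (powers of 16):
9699 = 9 × 16^3 + 6 × 16^2 + 9 × 16^1 + 9 × 16^0
= 9 × 4096 + 6 × 256 + 9 × 16 + 9 × 1
= 36864 + 1536 + 144 + 9
= 38553



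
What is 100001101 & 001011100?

AND: 1 only when both bits are 1
  100001101
& 001011100
-----------
  000001100
Decimal: 269 & 92 = 12



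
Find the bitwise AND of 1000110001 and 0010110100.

AND: 1 only when both bits are 1
  1000110001
& 0010110100
------------
  0000110000
Decimal: 561 & 180 = 48



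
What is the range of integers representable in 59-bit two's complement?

For 59-bit two's complement:
Minimum: -2^58 = -288230376151711744
Maximum: 2^58 - 1 = 288230376151711743



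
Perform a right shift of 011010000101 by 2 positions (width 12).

Original: 011010000101 (decimal 1669)
Shift right by 2 positions
Drop the 2 low bits; fill with zeros on the left
Result: 000110100001 (decimal 417)
Equivalent: 1669 >> 2 = 1669 ÷ 2^2 = 417



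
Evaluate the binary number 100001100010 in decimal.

Sum of powers of 2 for each 1-bit:
2^1 + 2^5 + 2^6 + 2^11
= 2 + 32 + 64 + 2048
= 2146



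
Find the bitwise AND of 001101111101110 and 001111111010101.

AND: 1 only when both bits are 1
  001101111101110
& 001111111010101
-----------------
  001101111000100
Decimal: 7150 & 8149 = 7108



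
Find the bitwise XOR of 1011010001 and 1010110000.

XOR: 1 when bits differ
  1011010001
^ 1010110000
------------
  0001100001
Decimal: 721 ^ 688 = 97



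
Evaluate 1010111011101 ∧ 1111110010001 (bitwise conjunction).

AND: 1 only when both bits are 1
  1010111011101
& 1111110010001
---------------
  1010110010001
Decimal: 5597 & 8081 = 5521



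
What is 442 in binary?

Using repeated division by 2:
442 ÷ 2 = 221 remainder 0
221 ÷ 2 = 110 remainder 1
110 ÷ 2 = 55 remainder 0
55 ÷ 2 = 27 remainder 1
27 ÷ 2 = 13 remainder 1
13 ÷ 2 = 6 remainder 1
6 ÷ 2 = 3 remainder 0
3 ÷ 2 = 1 remainder 1
1 ÷ 2 = 0 remainder 1
Reading remainders bottom to top: 110111010



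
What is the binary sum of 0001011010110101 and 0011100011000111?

Add column by column from the right: bit + bit + carry-in; write the sum mod 2, carry 1 when the sum is 2 or 3.
carry:  0110000100001110
        0001011010110101
+       0011100011000111
------------------------
       00100111101111100
(the carry out of the leftmost column, 0, becomes the leading bit)
Decimal check:
  0001011010110101 = 4096 + 1024 + 512 + 128 + 32 + 16 + 4 + 1 = 5813
  0011100011000111 = 8192 + 4096 + 2048 + 128 + 64 + 4 + 2 + 1 = 14535
  5813 + 14535 = 20348, and 00100111101111100 = 16384 + 2048 + 1024 + 512 + 256 + 64 + 32 + 16 + 8 + 4 = 20348 ✓



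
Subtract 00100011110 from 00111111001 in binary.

Method 1 - Direct subtraction (column by column from the right: bit − bit − borrow-in; if negative, add 2 and borrow 1 from the next column):
borrow: 00000111100
        00111111001
-       00100011110
-------------------
        00011011011

Method 2 - Add two's complement:
Two's complement of 00100011110: invert → 11011100001, add 1 → 11011100010
  00111111001
+ 11011100010
-------------
 100011011011  (end carry out of the top bit = 1)
Discarding the end carry: 00011011011
Decimal check:
  00111111001 = 256 + 128 + 64 + 32 + 16 + 8 + 1 = 505
  00100011110 = 256 + 16 + 8 + 4 + 2 = 286
  505 - 286 = 219, and 00011011011 = 128 + 64 + 16 + 8 + 2 + 1 = 219 ✓



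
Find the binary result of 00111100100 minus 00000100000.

Method 1 - Direct subtraction (column by column from the right: bit − bit − borrow-in; if negative, add 2 and borrow 1 from the next column):
borrow: 00000000000
        00111100100
-       00000100000
-------------------
        00111000100

Method 2 - Add two's complement:
Two's complement of 00000100000: invert → 11111011111, add 1 → 11111100000
  00111100100
+ 11111100000
-------------
 100111000100  (end carry out of the top bit = 1)
Discarding the end carry: 00111000100
Decimal check:
  00111100100 = 256 + 128 + 64 + 32 + 4 = 484
  00000100000 = 32
  484 - 32 = 452, and 00111000100 = 256 + 128 + 64 + 4 = 452 ✓



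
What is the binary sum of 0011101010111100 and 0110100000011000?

Add column by column from the right: bit + bit + carry-in; write the sum mod 2, carry 1 when the sum is 2 or 3.
carry:  1111000001110000
        0011101010111100
+       0110100000011000
------------------------
       01010001011010100
(the carry out of the leftmost column, 0, becomes the leading bit)
Decimal check:
  0011101010111100 = 8192 + 4096 + 2048 + 512 + 128 + 32 + 16 + 8 + 4 = 15036
  0110100000011000 = 16384 + 8192 + 2048 + 16 + 8 = 26648
  15036 + 26648 = 41684, and 01010001011010100 = 32768 + 8192 + 512 + 128 + 64 + 16 + 4 = 41684 ✓



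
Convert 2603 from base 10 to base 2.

Using repeated division by 2:
2603 ÷ 2 = 1301 remainder 1
1301 ÷ 2 = 650 remainder 1
650 ÷ 2 = 325 remainder 0
325 ÷ 2 = 162 remainder 1
162 ÷ 2 = 81 remainder 0
81 ÷ 2 = 40 remainder 1
40 ÷ 2 = 20 remainder 0
20 ÷ 2 = 10 remainder 0
10 ÷ 2 = 5 remainder 0
5 ÷ 2 = 2 remainder 1
2 ÷ 2 = 1 remainder 0
1 ÷ 2 = 0 remainder 1
Reading remainders bottom to top: 101000101011



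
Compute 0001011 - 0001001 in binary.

Method 1 - Direct subtraction (column by column from the right: bit − bit − borrow-in; if negative, add 2 and borrow 1 from the next column):
borrow: 0000000
        0001011
-       0001001
---------------
        0000010

Method 2 - Add two's complement:
Two's complement of 0001001: invert → 1110110, add 1 → 1110111
  0001011
+ 1110111
---------
 10000010  (end carry out of the top bit = 1)
Discarding the end carry: 0000010
Decimal check:
  0001011 = 8 + 2 + 1 = 11
  0001001 = 8 + 1 = 9
  11 - 9 = 2, and 0000010 = 2 ✓



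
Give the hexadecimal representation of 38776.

Using repeated division by 16 (digits 10–15 are A–F):
38776 ÷ 16 = 2423 remainder 8
2423 ÷ 16 = 151 remainder 7
151 ÷ 16 = 9 remainder 7
9 ÷ 16 = 0 remainder 9
Reading remainders bottom to top: 9778



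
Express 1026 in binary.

Using repeated division by 2:
1026 ÷ 2 = 513 remainder 0
513 ÷ 2 = 256 remainder 1
256 ÷ 2 = 128 remainder 0
128 ÷ 2 = 64 remainder 0
64 ÷ 2 = 32 remainder 0
32 ÷ 2 = 16 remainder 0
16 ÷ 2 = 8 remainder 0
8 ÷ 2 = 4 remainder 0
4 ÷ 2 = 2 remainder 0
2 ÷ 2 = 1 remainder 0
1 ÷ 2 = 0 remainder 1
Reading remainders bottom to top: 10000000010



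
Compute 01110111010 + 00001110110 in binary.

Add column by column from the right: bit + bit + carry-in; write the sum mod 2, carry 1 when the sum is 2 or 3.
carry:  11111111100
        01110111010
+       00001110110
-------------------
       010000110000
(the carry out of the leftmost column, 0, becomes the leading bit)
Decimal check:
  01110111010 = 512 + 256 + 128 + 32 + 16 + 8 + 2 = 954
  00001110110 = 64 + 32 + 16 + 4 + 2 = 118
  954 + 118 = 1072, and 010000110000 = 1024 + 32 + 16 = 1072 ✓



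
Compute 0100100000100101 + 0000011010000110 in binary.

Add column by column from the right: bit + bit + carry-in; write the sum mod 2, carry 1 when the sum is 2 or 3.
carry:  0000000000001000
        0100100000100101
+       0000011010000110
------------------------
       00100111010101011
(the carry out of the leftmost column, 0, becomes the leading bit)
Decimal check:
  0100100000100101 = 16384 + 2048 + 32 + 4 + 1 = 18469
  0000011010000110 = 1024 + 512 + 128 + 4 + 2 = 1670
  18469 + 1670 = 20139, and 00100111010101011 = 16384 + 2048 + 1024 + 512 + 128 + 32 + 8 + 2 + 1 = 20139 ✓



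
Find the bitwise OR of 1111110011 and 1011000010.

OR: 1 when either bit is 1
  1111110011
| 1011000010
------------
  1111110011
Decimal: 1011 | 706 = 1011



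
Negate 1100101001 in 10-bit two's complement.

Original (sign bit 1, negative): 1100101001
Step 1 - Invert all bits: 0011010110
Step 2 - Add 1: 0011010111
Verification: 1100101001 + 0011010111 = 10000000000; discarding the end carry (carry out of the top bit) leaves the 10-bit value 0000000000, as required for x + (-x)



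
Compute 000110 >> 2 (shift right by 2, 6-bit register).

Original: 000110 (decimal 6)
Shift right by 2 positions
Drop the 2 low bits; fill with zeros on the left
Result: 000001 (decimal 1)
Equivalent: 6 >> 2 = 6 ÷ 2^2 = 1



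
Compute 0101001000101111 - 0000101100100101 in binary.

Method 1 - Direct subtraction (column by column from the right: bit − bit − borrow-in; if negative, add 2 and borrow 1 from the next column):
borrow: 0001111000000000
        0101001000101111
-       0000101100100101
------------------------
        0100011100001010

Method 2 - Add two's complement:
Two's complement of 0000101100100101: invert → 1111010011011010, add 1 → 1111010011011011
  0101001000101111
+ 1111010011011011
------------------
 10100011100001010  (end carry out of the top bit = 1)
Discarding the end carry: 0100011100001010
Decimal check:
  0101001000101111 = 16384 + 4096 + 512 + 32 + 8 + 4 + 2 + 1 = 21039
  0000101100100101 = 2048 + 512 + 256 + 32 + 4 + 1 = 2853
  21039 - 2853 = 18186, and 0100011100001010 = 16384 + 1024 + 512 + 256 + 8 + 2 = 18186 ✓



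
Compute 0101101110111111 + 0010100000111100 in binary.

Add column by column from the right: bit + bit + carry-in; write the sum mod 2, carry 1 when the sum is 2 or 3.
carry:  1111000001111000
        0101101110111111
+       0010100000111100
------------------------
       01000001111111011
(the carry out of the leftmost column, 0, becomes the leading bit)
Decimal check:
  0101101110111111 = 16384 + 4096 + 2048 + 512 + 256 + 128 + 32 + 16 + 8 + 4 + 2 + 1 = 23487
  0010100000111100 = 8192 + 2048 + 32 + 16 + 8 + 4 = 10300
  23487 + 10300 = 33787, and 01000001111111011 = 32768 + 512 + 256 + 128 + 64 + 32 + 16 + 8 + 2 + 1 = 33787 ✓



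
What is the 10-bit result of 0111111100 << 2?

Original: 0111111100 (decimal 508)
Shift left by 2 positions
Append 2 zeros on the right and drop the 2 high bits that overflow the 10-bit width
Result: 1111110000 (decimal 1008)
Equivalent: 508 << 2 = 508 × 2^2 = 2032, truncated to 10 bits = 1008



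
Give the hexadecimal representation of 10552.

Using repeated division by 16 (digits 10–15 are A–F):
10552 ÷ 16 = 659 remainder 8
659 ÷ 16 = 41 remainder 3
41 ÷ 16 = 2 remainder 9
2 ÷ 16 = 0 remainder 2
Reading remainders bottom to top: 2938



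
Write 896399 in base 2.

Using repeated division by 2:
896399 ÷ 2 = 448199 remainder 1
448199 ÷ 2 = 224099 remainder 1
224099 ÷ 2 = 112049 remainder 1
112049 ÷ 2 = 56024 remainder 1
56024 ÷ 2 = 28012 remainder 0
28012 ÷ 2 = 14006 remainder 0
14006 ÷ 2 = 7003 remainder 0
7003 ÷ 2 = 3501 remainder 1
3501 ÷ 2 = 1750 remainder 1
1750 ÷ 2 = 875 remainder 0
875 ÷ 2 = 437 remainder 1
437 ÷ 2 = 218 remainder 1
218 ÷ 2 = 109 remainder 0
109 ÷ 2 = 54 remainder 1
54 ÷ 2 = 27 remainder 0
27 ÷ 2 = 13 remainder 1
13 ÷ 2 = 6 remainder 1
6 ÷ 2 = 3 remainder 0
3 ÷ 2 = 1 remainder 1
1 ÷ 2 = 0 remainder 1
Reading remainders bottom to top: 11011010110110001111



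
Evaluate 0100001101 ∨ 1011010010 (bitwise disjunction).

OR: 1 when either bit is 1
  0100001101
| 1011010010
------------
  1111011111
Decimal: 269 | 722 = 991



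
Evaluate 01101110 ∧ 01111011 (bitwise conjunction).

AND: 1 only when both bits are 1
  01101110
& 01111011
----------
  01101010
Decimal: 110 & 123 = 106



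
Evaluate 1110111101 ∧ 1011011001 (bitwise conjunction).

AND: 1 only when both bits are 1
  1110111101
& 1011011001
------------
  1010011001
Decimal: 957 & 729 = 665



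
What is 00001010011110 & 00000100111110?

AND: 1 only when both bits are 1
  00001010011110
& 00000100111110
----------------
  00000000011110
Decimal: 670 & 318 = 30



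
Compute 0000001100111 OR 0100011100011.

OR: 1 when either bit is 1
  0000001100111
| 0100011100011
---------------
  0100011100111
Decimal: 103 | 2275 = 2279



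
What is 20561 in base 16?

Using repeated division by 16 (digits 10–15 are A–F):
20561 ÷ 16 = 1285 remainder 1
1285 ÷ 16 = 80 remainder 5
80 ÷ 16 = 5 remainder 0
5 ÷ 16 = 0 remainder 5
Reading remainders bottom to top: 5051



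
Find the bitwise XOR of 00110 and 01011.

XOR: 1 when bits differ
  00110
^ 01011
-------
  01101
Decimal: 6 ^ 11 = 13



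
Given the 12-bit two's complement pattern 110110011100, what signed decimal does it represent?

Binary: 110110011100
Sign bit: 1 (negative)
Invert: 001001100011
Add 1:  001001100100
Magnitude: 001001100100 = 512 + 64 + 32 + 4 = 612
Value: -612



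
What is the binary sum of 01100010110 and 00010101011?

Add column by column from the right: bit + bit + carry-in; write the sum mod 2, carry 1 when the sum is 2 or 3.
carry:  00001111100
        01100010110
+       00010101011
-------------------
       001111000001
(the carry out of the leftmost column, 0, becomes the leading bit)
Decimal check:
  01100010110 = 512 + 256 + 16 + 4 + 2 = 790
  00010101011 = 128 + 32 + 8 + 2 + 1 = 171
  790 + 171 = 961, and 001111000001 = 512 + 256 + 128 + 64 + 1 = 961 ✓



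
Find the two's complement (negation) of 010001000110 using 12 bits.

Original: 010001000110
Step 1 - Invert all bits: 101110111001
Step 2 - Add 1: 101110111010
Verification: 010001000110 + 101110111010 = 1000000000000; discarding the end carry (carry out of the top bit) leaves the 12-bit value 000000000000, as required for x + (-x)



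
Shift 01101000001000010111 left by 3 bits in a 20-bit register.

Original: 01101000001000010111 (decimal 426519)
Shift left by 3 positions
Append 3 zeros on the right and drop the 3 high bits that overflow the 20-bit width
Result: 01000001000010111000 (decimal 266424)
Equivalent: 426519 << 3 = 426519 × 2^3 = 3412152, truncated to 20 bits = 266424



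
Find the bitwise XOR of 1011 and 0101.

XOR: 1 when bits differ
  1011
^ 0101
------
  1110
Decimal: 11 ^ 5 = 14



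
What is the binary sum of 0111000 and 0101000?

Add column by column from the right: bit + bit + carry-in; write the sum mod 2, carry 1 when the sum is 2 or 3.
carry:  1110000
        0111000
+       0101000
---------------
       01100000
(the carry out of the leftmost column, 0, becomes the leading bit)
Decimal check:
  0111000 = 32 + 16 + 8 = 56
  0101000 = 32 + 8 = 40
  56 + 40 = 96, and 01100000 = 64 + 32 = 96 ✓



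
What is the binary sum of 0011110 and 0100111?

Add column by column from the right: bit + bit + carry-in; write the sum mod 2, carry 1 when the sum is 2 or 3.
carry:  1111100
        0011110
+       0100111
---------------
       01000101
(the carry out of the leftmost column, 0, becomes the leading bit)
Decimal check:
  0011110 = 16 + 8 + 4 + 2 = 30
  0100111 = 32 + 4 + 2 + 1 = 39
  30 + 39 = 69, and 01000101 = 64 + 4 + 1 = 69 ✓



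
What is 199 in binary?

Using repeated division by 2:
199 ÷ 2 = 99 remainder 1
99 ÷ 2 = 49 remainder 1
49 ÷ 2 = 24 remainder 1
24 ÷ 2 = 12 remainder 0
12 ÷ 2 = 6 remainder 0
6 ÷ 2 = 3 remainder 0
3 ÷ 2 = 1 remainder 1
1 ÷ 2 = 0 remainder 1
Reading remainders bottom to top: 11000111



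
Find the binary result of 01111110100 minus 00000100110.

Method 1 - Direct subtraction (column by column from the right: bit − bit − borrow-in; if negative, add 2 and borrow 1 from the next column):
borrow: 00000011100
        01111110100
-       00000100110
-------------------
        01111001110

Method 2 - Add two's complement:
Two's complement of 00000100110: invert → 11111011001, add 1 → 11111011010
  01111110100
+ 11111011010
-------------
 101111001110  (end carry out of the top bit = 1)
Discarding the end carry: 01111001110
Decimal check:
  01111110100 = 512 + 256 + 128 + 64 + 32 + 16 + 4 = 1012
  00000100110 = 32 + 4 + 2 = 38
  1012 - 38 = 974, and 01111001110 = 512 + 256 + 128 + 64 + 8 + 4 + 2 = 974 ✓

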